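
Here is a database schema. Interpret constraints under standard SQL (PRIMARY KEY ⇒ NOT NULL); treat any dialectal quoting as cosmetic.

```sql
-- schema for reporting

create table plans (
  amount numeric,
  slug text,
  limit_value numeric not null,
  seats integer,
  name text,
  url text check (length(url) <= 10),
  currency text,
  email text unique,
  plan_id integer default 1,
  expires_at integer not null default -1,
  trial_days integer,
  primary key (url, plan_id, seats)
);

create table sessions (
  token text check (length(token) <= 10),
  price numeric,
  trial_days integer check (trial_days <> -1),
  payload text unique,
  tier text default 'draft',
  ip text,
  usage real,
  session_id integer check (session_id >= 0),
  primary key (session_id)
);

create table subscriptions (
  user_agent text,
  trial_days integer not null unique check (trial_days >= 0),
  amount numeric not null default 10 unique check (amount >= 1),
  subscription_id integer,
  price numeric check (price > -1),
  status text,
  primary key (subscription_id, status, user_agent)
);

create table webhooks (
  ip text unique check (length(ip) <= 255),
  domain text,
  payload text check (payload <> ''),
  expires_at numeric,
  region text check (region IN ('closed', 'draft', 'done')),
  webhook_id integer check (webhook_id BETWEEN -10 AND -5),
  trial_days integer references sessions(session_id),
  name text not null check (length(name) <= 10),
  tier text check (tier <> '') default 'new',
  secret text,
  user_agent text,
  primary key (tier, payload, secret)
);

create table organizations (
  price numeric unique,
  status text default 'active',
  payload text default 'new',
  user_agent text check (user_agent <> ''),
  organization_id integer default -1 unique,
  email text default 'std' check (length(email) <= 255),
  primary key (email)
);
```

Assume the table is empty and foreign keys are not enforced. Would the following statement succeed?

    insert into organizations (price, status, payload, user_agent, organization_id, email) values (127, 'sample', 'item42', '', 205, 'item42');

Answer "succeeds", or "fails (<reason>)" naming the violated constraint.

fails (CHECK on user_agent)

The value '' for user_agent violates CHECK (user_agent <> '').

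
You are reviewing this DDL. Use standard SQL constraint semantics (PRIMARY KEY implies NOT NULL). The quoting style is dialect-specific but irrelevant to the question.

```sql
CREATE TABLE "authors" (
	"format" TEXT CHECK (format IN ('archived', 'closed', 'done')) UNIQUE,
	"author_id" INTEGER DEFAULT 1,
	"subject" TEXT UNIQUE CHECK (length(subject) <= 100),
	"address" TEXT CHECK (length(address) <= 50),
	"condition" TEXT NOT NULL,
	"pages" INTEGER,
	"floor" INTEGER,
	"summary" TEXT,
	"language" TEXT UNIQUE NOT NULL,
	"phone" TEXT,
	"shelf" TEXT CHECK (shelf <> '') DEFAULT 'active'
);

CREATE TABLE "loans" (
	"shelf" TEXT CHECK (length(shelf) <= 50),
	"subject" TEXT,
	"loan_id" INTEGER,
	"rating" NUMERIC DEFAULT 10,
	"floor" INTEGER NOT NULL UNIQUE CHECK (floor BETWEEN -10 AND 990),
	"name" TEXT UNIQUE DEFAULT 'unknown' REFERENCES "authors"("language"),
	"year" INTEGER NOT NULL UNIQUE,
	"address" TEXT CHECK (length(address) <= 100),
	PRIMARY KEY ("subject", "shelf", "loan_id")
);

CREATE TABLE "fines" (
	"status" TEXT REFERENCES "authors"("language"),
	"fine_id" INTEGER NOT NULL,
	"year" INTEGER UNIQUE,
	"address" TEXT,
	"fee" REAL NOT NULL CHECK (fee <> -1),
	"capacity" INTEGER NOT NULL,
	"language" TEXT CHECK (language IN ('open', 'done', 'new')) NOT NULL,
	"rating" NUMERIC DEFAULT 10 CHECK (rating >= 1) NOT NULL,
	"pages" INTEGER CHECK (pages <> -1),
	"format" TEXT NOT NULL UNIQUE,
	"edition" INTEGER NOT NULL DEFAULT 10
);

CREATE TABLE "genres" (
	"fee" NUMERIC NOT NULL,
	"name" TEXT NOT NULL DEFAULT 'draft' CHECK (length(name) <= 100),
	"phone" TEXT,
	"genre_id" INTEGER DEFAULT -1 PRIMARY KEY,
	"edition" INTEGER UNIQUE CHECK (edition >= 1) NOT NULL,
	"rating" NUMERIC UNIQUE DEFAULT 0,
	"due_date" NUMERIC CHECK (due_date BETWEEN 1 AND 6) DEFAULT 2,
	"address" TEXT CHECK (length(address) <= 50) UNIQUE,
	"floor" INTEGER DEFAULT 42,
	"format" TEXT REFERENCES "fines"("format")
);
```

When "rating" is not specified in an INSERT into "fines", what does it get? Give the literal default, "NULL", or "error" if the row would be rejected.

10

rating has an explicit DEFAULT 10.
When the column is omitted from an INSERT, that default is used.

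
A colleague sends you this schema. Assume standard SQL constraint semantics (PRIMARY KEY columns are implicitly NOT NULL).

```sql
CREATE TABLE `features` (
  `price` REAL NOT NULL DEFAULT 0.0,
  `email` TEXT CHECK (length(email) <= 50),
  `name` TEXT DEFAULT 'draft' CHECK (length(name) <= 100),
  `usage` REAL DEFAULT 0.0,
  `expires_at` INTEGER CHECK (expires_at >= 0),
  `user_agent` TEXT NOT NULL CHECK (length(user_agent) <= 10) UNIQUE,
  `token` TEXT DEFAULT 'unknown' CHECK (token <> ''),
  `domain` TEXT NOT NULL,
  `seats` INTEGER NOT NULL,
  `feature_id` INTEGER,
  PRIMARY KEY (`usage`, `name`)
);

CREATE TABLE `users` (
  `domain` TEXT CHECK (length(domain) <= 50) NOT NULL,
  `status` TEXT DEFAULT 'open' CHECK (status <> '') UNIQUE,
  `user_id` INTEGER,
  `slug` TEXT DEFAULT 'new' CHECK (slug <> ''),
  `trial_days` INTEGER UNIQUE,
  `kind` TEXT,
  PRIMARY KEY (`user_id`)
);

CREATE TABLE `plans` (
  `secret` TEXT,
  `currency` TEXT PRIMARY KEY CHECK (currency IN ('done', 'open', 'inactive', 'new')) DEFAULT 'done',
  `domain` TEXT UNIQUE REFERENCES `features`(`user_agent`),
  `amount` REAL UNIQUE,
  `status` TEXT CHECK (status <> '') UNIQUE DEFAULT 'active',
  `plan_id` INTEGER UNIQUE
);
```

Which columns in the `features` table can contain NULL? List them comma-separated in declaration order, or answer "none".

email, expires_at, token, feature_id

- price: declared NOT NULL → not nullable.
- email: CHECK does not forbid NULL (a CHECK constraint passes when its expression is NULL) → nullable.
- name: part of the PRIMARY KEY, which implies NOT NULL → not nullable.
- usage: part of the PRIMARY KEY, which implies NOT NULL → not nullable.
- expires_at: CHECK does not forbid NULL (a CHECK constraint passes when its expression is NULL) → nullable.
- user_agent: declared NOT NULL → not nullable.
- token: CHECK does not forbid NULL (a CHECK constraint passes when its expression is NULL) → nullable.
- domain: declared NOT NULL → not nullable.
- seats: declared NOT NULL → not nullable.
- feature_id: no NOT NULL constraint applies → nullable.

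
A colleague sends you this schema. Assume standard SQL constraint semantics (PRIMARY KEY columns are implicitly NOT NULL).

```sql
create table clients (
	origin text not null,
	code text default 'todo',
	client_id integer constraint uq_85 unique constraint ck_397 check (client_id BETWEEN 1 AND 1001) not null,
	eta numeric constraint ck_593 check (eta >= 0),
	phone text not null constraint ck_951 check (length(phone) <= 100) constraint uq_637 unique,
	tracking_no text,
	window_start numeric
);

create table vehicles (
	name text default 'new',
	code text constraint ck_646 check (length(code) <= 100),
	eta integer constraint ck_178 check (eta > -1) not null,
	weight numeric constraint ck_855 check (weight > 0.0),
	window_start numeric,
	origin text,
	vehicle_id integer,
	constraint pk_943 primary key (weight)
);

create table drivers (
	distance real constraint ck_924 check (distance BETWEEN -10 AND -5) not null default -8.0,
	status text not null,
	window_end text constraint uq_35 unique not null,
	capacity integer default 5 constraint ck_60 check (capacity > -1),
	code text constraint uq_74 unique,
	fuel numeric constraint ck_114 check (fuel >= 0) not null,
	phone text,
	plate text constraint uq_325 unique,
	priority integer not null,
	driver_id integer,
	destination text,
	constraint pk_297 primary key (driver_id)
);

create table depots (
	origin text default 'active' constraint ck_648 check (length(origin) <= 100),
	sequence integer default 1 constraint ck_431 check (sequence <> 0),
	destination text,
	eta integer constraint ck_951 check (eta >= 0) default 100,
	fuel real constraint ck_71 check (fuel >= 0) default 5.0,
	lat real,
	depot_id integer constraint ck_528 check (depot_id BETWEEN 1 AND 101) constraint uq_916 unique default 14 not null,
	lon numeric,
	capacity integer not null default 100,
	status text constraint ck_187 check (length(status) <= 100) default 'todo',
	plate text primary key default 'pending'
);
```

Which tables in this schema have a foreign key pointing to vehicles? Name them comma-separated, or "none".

none

No REFERENCES clause anywhere in the schema names vehicles.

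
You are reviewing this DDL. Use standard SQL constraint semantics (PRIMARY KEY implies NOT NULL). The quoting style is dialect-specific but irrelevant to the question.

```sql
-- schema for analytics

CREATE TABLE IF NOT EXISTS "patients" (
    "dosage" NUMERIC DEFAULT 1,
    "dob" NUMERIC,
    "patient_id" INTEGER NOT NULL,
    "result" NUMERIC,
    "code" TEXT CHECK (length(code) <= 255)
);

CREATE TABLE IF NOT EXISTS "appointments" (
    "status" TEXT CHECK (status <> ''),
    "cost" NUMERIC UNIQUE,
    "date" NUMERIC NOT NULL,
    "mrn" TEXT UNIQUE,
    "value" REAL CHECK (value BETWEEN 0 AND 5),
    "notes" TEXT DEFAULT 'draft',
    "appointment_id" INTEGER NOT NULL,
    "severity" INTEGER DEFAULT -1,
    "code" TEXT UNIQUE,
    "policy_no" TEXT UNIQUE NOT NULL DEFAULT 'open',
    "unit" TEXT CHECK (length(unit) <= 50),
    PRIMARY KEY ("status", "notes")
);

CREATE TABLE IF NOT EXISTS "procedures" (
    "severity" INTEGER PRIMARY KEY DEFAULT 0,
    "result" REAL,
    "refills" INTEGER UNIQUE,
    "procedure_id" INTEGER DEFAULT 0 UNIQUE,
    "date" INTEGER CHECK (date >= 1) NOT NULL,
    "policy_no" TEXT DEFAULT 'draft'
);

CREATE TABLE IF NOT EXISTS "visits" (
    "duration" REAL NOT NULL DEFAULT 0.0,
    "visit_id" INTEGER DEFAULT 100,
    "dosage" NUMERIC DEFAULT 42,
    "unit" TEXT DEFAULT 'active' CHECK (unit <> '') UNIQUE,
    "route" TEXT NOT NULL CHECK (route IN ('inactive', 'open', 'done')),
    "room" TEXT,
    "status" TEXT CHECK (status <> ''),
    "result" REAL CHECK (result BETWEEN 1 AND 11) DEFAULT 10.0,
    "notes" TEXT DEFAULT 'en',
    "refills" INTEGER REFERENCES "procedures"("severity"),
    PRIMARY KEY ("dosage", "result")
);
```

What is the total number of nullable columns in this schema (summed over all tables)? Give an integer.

20

patients: 4 nullable (dosage, dob, result, code — PK none and explicit NOT NULL columns excluded).
appointments: 6 nullable (cost, mrn, value, severity, code, unit — PK (status, notes) and explicit NOT NULL columns excluded).
procedures: 4 nullable (result, refills, procedure_id, policy_no — PK (severity) and explicit NOT NULL columns excluded).
visits: 6 nullable (visit_id, unit, room, status, notes, refills — PK (dosage, result) and explicit NOT NULL columns excluded).
Total: 4 + 6 + 4 + 6 = 20.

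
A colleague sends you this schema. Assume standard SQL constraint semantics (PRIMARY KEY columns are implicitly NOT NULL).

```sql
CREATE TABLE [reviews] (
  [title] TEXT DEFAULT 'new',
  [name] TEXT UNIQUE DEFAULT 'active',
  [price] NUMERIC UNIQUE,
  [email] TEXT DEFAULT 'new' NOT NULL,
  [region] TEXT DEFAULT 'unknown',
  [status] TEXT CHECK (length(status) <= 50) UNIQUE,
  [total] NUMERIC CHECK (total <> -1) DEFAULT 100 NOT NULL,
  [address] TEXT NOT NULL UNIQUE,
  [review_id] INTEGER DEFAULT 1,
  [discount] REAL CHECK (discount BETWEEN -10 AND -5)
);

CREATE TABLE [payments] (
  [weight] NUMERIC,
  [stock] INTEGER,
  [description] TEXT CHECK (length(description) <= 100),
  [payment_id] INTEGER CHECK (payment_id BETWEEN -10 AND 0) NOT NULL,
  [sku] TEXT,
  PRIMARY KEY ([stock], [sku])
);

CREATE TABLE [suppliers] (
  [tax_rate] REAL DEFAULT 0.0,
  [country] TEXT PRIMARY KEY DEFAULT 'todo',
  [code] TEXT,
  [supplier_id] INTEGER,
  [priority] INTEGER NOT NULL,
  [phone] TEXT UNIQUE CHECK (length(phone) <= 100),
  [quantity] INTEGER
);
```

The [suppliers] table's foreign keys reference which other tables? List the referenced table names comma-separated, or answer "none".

none

No column in suppliers has a REFERENCES clause.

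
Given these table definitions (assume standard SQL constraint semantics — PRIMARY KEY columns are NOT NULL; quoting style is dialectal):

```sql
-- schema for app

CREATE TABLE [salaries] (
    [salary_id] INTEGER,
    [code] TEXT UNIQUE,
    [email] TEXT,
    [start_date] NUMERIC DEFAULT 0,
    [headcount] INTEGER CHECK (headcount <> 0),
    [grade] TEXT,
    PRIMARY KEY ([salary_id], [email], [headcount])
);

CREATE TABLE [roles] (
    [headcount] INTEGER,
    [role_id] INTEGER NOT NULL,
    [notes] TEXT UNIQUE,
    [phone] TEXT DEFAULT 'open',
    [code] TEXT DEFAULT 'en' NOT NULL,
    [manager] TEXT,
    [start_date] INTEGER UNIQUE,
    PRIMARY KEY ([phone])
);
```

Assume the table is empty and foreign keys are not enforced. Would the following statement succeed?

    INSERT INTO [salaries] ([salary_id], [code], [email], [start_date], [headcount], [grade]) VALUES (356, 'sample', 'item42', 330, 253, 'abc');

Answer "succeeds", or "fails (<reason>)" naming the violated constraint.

NOT NULL columns: email is supplied; headcount is supplied; salary_id is supplied.
CHECK constraints: 253 satisfies (headcount <> 0).
No constraint is violated.

succeeds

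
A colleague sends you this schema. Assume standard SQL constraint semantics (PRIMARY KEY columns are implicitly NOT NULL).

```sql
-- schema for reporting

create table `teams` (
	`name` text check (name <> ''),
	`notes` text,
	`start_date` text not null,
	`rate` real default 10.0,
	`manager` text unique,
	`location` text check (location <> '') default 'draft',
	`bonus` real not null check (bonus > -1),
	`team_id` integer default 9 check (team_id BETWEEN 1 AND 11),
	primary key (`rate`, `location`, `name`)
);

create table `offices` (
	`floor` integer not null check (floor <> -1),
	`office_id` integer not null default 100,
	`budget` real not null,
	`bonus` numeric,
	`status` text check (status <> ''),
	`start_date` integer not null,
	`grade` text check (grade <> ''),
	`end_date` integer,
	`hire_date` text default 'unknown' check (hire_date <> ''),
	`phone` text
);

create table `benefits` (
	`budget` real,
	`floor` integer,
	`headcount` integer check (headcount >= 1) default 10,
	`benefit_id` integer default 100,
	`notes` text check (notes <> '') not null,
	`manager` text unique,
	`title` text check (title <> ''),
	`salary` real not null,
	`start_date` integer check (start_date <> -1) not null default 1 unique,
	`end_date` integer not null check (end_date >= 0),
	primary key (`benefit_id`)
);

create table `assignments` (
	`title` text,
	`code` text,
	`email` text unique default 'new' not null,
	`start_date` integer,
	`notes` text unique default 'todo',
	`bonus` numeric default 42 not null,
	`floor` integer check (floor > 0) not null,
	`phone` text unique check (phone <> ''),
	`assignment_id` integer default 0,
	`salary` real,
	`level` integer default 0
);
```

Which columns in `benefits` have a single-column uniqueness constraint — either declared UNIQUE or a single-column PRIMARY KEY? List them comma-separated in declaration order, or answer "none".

benefit_id, manager, start_date

- budget: no UNIQUE or single-column PK constraint.
- floor: no UNIQUE or single-column PK constraint.
- headcount: no UNIQUE or single-column PK constraint.
- benefit_id: single-column PRIMARY KEY → unique.
- notes: no UNIQUE or single-column PK constraint.
- manager: declared UNIQUE → unique.
- title: no UNIQUE or single-column PK constraint.
- salary: no UNIQUE or single-column PK constraint.
- start_date: declared UNIQUE → unique.
- end_date: no UNIQUE or single-column PK constraint.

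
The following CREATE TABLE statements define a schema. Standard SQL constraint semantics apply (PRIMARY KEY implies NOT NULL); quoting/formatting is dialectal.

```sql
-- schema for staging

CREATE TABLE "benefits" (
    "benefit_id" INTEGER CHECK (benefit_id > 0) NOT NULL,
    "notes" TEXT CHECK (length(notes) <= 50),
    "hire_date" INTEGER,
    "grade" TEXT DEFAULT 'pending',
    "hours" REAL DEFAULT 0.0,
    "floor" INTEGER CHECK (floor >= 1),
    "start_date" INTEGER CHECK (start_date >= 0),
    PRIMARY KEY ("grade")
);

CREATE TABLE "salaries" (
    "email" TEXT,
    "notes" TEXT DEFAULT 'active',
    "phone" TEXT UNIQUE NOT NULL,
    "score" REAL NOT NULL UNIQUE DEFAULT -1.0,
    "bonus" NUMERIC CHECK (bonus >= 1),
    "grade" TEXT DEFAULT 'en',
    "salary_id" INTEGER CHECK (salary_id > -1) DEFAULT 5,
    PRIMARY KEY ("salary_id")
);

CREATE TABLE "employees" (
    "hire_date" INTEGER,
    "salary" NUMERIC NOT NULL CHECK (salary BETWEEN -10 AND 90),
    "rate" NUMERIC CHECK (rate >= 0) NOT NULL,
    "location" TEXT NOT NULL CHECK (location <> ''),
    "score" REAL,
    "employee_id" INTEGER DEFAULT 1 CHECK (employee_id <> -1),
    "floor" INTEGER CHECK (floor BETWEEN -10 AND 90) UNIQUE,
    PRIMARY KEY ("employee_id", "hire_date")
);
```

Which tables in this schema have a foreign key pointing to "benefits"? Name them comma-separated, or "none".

none

No REFERENCES clause anywhere in the schema names benefits.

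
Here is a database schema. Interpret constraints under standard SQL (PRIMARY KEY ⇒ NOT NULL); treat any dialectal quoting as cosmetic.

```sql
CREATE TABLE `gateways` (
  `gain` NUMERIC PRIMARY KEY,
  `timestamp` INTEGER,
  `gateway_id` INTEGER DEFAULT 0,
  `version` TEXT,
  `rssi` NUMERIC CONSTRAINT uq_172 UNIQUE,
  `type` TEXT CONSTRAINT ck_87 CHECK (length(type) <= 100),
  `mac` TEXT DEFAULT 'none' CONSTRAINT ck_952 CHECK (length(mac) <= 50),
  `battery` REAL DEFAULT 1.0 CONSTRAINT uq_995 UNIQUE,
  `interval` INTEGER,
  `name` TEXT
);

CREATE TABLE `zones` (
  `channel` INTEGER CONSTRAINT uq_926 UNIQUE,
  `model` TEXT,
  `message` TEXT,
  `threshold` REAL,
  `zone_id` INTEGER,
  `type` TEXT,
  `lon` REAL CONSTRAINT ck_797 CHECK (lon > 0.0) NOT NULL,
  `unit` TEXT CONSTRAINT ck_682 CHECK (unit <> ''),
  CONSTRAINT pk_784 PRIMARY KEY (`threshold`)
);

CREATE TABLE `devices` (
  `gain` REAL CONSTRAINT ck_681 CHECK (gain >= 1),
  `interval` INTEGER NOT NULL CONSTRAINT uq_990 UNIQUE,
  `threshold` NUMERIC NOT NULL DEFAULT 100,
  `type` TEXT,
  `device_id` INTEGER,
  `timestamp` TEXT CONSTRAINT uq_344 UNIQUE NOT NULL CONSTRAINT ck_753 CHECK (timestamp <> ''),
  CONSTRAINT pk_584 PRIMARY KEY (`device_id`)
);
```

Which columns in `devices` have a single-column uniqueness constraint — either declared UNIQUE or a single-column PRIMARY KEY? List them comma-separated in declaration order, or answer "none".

interval, device_id, timestamp

- gain: no UNIQUE or single-column PK constraint.
- interval: declared UNIQUE → unique.
- threshold: no UNIQUE or single-column PK constraint.
- type: no UNIQUE or single-column PK constraint.
- device_id: single-column PRIMARY KEY → unique.
- timestamp: declared UNIQUE → unique.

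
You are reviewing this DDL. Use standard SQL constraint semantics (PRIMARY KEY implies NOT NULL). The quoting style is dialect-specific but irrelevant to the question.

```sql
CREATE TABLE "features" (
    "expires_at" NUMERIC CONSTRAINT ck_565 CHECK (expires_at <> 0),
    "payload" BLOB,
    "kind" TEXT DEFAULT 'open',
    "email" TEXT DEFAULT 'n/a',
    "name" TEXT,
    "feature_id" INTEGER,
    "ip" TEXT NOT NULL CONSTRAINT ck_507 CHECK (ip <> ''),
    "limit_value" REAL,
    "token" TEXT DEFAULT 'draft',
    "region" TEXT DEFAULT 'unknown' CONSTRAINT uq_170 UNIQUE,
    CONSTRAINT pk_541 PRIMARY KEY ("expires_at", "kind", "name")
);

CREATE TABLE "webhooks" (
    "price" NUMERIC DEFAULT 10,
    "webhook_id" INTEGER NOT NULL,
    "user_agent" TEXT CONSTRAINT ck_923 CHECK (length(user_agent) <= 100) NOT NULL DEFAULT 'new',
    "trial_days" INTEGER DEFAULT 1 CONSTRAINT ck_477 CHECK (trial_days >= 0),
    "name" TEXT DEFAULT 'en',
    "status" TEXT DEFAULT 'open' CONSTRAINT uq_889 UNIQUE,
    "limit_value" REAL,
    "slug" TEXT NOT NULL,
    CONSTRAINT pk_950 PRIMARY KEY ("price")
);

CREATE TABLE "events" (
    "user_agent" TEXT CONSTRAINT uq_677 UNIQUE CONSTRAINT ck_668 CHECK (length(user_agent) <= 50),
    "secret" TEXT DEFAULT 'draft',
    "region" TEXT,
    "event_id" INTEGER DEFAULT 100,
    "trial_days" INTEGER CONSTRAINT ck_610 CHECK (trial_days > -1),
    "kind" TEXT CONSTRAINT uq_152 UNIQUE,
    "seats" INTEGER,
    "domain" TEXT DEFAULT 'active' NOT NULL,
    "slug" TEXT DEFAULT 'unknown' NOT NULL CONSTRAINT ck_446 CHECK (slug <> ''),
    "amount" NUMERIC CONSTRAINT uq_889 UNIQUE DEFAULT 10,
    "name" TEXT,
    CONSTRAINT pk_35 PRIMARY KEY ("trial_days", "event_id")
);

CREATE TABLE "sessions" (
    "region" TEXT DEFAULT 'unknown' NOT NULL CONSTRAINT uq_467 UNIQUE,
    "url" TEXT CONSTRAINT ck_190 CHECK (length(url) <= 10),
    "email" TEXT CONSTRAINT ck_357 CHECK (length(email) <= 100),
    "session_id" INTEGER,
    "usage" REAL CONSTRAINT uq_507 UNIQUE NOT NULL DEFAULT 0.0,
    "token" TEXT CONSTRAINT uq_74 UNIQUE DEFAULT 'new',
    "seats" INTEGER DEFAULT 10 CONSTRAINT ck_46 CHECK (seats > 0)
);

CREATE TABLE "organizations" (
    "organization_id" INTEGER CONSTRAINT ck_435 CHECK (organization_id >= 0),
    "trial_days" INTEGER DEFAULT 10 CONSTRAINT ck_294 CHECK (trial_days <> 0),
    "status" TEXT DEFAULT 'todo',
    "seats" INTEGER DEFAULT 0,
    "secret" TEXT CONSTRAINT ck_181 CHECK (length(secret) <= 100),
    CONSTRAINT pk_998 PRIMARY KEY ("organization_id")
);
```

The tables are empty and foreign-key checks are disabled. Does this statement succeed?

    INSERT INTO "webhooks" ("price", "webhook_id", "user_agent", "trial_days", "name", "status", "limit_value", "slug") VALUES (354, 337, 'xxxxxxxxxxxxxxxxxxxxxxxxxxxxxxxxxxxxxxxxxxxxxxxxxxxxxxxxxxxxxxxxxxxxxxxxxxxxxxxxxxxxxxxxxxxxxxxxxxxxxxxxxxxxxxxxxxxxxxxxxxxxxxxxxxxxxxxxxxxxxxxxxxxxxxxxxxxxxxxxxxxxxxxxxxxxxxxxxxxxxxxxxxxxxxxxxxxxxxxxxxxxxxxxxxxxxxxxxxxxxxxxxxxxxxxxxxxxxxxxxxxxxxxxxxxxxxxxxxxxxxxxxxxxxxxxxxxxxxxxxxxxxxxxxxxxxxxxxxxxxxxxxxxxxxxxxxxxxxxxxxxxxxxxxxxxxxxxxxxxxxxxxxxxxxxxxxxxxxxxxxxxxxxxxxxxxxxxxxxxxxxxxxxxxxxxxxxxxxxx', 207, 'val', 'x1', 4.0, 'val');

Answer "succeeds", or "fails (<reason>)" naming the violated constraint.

The value 'xxxxxxxxxxxxxxxxxxxxxxxxxxxxxxxxxxxxxxxxxxxxxxxxxxxxxxxxxxxxxxxxxxxxxxxxxxxxxxxxxxxxxxxxxxxxxxxxxxxxxxxxxxxxxxxxxxxxxxxxxxxxxxxxxxxxxxxxxxxxxxxxxxxxxxxxxxxxxxxxxxxxxxxxxxxxxxxxxxxxxxxxxxxxxxxxxxxxxxxxxxxxxxxxxxxxxxxxxxxxxxxxxxxxxxxxxxxxxxxxxxxxxxxxxxxxxxxxxxxxxxxxxxxxxxxxxxxxxxxxxxxxxxxxxxxxxxxxxxxxxxxxxxxxxxxxxxxxxxxxxxxxxxxxxxxxxxxxxxxxxxxxxxxxxxxxxxxxxxxxxxxxxxxxxxxxxxxxxxxxxxxxxxxxxxxxxxxxxxxx' for user_agent violates CHECK (length(user_agent) <= 100).

fails (CHECK on user_agent)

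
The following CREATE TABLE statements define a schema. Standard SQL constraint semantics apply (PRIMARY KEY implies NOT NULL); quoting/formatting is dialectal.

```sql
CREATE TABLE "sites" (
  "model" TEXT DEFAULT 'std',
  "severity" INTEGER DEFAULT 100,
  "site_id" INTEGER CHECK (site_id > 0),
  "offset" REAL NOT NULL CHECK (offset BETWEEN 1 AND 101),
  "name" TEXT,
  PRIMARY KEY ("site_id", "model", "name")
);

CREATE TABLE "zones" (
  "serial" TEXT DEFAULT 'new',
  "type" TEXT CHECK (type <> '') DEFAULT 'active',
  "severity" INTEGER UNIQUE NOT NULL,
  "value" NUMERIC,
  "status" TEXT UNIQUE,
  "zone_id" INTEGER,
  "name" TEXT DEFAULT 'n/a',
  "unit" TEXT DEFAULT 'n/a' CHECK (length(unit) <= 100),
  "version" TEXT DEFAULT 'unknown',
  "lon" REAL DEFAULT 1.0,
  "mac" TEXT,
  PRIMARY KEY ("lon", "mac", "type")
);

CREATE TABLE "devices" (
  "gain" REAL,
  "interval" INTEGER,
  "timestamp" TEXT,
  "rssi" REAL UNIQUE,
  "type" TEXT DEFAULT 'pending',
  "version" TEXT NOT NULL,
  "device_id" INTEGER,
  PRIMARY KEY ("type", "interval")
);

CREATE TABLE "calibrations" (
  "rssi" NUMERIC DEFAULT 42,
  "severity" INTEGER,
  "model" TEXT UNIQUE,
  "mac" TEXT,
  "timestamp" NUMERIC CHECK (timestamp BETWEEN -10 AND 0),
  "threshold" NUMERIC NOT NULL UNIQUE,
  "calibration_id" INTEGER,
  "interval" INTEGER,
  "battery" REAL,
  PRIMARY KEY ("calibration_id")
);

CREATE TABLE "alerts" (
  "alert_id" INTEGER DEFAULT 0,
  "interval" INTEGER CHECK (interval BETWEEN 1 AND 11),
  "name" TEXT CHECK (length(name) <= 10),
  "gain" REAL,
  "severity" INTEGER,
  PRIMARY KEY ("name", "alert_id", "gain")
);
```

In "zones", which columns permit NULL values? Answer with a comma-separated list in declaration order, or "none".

- serial: DEFAULT only fills an omitted column; an explicit NULL is still allowed → nullable.
- type: part of the PRIMARY KEY, which implies NOT NULL → not nullable.
- severity: declared NOT NULL → not nullable.
- value: no NOT NULL constraint applies → nullable.
- status: UNIQUE does not imply NOT NULL → nullable.
- zone_id: no NOT NULL constraint applies → nullable.
- name: DEFAULT only fills an omitted column; an explicit NULL is still allowed → nullable.
- unit: CHECK does not forbid NULL (a CHECK constraint passes when its expression is NULL) → nullable.
- version: DEFAULT only fills an omitted column; an explicit NULL is still allowed → nullable.
- lon: part of the PRIMARY KEY, which implies NOT NULL → not nullable.
- mac: part of the PRIMARY KEY, which implies NOT NULL → not nullable.

serial, value, status, zone_id, name, unit, version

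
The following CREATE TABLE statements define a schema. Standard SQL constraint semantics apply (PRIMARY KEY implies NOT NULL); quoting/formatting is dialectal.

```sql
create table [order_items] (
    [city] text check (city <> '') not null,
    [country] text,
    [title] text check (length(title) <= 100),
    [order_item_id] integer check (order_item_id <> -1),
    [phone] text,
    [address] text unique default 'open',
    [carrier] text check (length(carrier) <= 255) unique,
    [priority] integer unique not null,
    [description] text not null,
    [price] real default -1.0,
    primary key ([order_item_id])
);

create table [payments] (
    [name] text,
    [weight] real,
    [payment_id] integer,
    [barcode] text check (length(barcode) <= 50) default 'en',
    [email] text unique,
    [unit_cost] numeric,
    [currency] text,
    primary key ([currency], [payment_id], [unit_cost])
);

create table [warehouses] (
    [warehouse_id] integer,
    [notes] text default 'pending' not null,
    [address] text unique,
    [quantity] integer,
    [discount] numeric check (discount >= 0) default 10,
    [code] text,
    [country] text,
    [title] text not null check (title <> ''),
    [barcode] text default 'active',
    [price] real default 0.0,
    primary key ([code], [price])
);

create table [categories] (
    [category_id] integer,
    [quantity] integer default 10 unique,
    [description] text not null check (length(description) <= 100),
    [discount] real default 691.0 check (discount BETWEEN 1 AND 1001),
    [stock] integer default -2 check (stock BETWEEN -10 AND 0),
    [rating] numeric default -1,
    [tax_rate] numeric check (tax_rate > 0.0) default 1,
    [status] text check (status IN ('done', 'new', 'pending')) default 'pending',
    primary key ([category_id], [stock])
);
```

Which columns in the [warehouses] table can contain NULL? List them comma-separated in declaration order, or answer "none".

- warehouse_id: no NOT NULL constraint applies → nullable.
- notes: declared NOT NULL → not nullable.
- address: UNIQUE does not imply NOT NULL → nullable.
- quantity: no NOT NULL constraint applies → nullable.
- discount: CHECK does not forbid NULL (a CHECK constraint passes when its expression is NULL) → nullable.
- code: part of the PRIMARY KEY, which implies NOT NULL → not nullable.
- country: no NOT NULL constraint applies → nullable.
- title: declared NOT NULL → not nullable.
- barcode: DEFAULT only fills an omitted column; an explicit NULL is still allowed → nullable.
- price: part of the PRIMARY KEY, which implies NOT NULL → not nullable.

warehouse_id, address, quantity, discount, country, barcode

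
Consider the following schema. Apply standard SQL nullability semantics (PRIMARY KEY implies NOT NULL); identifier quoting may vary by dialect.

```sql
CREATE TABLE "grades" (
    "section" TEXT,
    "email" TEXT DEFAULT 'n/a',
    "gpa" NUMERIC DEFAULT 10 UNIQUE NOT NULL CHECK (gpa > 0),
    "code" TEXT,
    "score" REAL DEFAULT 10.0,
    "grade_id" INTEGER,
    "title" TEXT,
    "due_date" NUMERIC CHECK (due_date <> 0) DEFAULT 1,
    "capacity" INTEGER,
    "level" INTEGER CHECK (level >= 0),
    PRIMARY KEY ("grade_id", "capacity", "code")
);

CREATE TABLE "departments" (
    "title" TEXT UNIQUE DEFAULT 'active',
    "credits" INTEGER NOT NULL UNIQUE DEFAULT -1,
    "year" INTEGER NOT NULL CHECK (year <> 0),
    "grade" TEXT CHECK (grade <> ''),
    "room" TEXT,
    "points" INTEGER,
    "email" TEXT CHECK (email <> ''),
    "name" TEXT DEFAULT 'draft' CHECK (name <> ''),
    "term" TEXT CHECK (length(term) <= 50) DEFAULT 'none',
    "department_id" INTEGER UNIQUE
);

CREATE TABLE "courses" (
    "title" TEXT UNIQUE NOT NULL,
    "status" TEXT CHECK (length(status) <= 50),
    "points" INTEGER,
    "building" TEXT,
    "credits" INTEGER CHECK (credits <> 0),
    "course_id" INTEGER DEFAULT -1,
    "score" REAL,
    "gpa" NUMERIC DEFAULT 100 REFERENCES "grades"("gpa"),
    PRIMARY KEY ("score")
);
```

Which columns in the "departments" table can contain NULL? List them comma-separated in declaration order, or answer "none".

- title: UNIQUE does not imply NOT NULL → nullable.
- credits: declared NOT NULL → not nullable.
- year: declared NOT NULL → not nullable.
- grade: CHECK does not forbid NULL (a CHECK constraint passes when its expression is NULL) → nullable.
- room: no NOT NULL constraint applies → nullable.
- points: no NOT NULL constraint applies → nullable.
- email: CHECK does not forbid NULL (a CHECK constraint passes when its expression is NULL) → nullable.
- name: CHECK does not forbid NULL (a CHECK constraint passes when its expression is NULL) → nullable.
- term: CHECK does not forbid NULL (a CHECK constraint passes when its expression is NULL) → nullable.
- department_id: UNIQUE does not imply NOT NULL → nullable.

title, grade, room, points, email, name, term, department_id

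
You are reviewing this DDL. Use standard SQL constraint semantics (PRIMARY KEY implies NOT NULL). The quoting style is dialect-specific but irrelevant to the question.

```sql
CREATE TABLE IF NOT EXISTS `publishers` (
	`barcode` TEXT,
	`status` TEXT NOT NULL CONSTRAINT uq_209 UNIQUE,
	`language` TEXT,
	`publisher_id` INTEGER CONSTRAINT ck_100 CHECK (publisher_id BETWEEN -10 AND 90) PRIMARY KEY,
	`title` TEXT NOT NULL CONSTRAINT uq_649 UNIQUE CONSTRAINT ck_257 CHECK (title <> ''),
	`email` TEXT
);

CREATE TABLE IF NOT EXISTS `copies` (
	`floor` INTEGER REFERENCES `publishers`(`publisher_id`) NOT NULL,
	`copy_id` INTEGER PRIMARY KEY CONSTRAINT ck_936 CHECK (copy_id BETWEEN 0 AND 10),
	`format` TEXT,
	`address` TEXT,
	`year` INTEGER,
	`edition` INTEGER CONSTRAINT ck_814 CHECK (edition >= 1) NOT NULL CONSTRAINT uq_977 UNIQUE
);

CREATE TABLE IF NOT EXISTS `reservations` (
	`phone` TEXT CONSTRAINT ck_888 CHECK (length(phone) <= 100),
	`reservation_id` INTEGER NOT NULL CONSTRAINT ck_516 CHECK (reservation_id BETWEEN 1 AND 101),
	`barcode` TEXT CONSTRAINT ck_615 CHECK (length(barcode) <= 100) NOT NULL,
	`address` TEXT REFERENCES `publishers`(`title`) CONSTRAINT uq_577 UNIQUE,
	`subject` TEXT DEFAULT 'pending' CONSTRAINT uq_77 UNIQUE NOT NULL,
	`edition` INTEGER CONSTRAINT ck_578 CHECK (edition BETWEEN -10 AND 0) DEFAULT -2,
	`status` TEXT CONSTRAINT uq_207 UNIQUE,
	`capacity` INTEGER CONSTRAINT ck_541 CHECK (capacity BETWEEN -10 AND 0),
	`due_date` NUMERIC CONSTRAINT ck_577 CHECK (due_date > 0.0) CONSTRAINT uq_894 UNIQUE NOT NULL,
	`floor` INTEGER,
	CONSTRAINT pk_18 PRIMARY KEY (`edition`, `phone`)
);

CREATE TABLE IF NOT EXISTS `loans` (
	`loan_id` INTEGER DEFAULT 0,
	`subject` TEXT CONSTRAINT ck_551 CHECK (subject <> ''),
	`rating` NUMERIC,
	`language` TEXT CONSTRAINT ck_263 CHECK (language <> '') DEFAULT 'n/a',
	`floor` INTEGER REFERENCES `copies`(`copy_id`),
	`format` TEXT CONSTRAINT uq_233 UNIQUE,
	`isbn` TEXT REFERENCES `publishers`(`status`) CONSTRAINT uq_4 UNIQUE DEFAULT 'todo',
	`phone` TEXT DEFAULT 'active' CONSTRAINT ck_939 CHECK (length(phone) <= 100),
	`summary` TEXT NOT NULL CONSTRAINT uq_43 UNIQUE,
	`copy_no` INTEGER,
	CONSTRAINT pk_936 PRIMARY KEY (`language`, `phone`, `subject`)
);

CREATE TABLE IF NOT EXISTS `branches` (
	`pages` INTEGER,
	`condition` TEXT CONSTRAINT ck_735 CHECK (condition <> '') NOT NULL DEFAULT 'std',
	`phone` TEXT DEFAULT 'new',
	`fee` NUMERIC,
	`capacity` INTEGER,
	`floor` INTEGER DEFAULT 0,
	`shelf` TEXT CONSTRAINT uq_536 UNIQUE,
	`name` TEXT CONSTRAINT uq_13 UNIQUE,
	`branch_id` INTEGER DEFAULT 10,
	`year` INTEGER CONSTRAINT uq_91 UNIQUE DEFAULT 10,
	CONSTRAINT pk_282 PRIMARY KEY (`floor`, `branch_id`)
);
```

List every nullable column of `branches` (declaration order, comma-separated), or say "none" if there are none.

- pages: no NOT NULL constraint applies → nullable.
- condition: declared NOT NULL → not nullable.
- phone: DEFAULT only fills an omitted column; an explicit NULL is still allowed → nullable.
- fee: no NOT NULL constraint applies → nullable.
- capacity: no NOT NULL constraint applies → nullable.
- floor: part of the PRIMARY KEY, which implies NOT NULL → not nullable.
- shelf: UNIQUE does not imply NOT NULL → nullable.
- name: UNIQUE does not imply NOT NULL → nullable.
- branch_id: part of the PRIMARY KEY, which implies NOT NULL → not nullable.
- year: UNIQUE does not imply NOT NULL → nullable.

pages, phone, fee, capacity, shelf, name, year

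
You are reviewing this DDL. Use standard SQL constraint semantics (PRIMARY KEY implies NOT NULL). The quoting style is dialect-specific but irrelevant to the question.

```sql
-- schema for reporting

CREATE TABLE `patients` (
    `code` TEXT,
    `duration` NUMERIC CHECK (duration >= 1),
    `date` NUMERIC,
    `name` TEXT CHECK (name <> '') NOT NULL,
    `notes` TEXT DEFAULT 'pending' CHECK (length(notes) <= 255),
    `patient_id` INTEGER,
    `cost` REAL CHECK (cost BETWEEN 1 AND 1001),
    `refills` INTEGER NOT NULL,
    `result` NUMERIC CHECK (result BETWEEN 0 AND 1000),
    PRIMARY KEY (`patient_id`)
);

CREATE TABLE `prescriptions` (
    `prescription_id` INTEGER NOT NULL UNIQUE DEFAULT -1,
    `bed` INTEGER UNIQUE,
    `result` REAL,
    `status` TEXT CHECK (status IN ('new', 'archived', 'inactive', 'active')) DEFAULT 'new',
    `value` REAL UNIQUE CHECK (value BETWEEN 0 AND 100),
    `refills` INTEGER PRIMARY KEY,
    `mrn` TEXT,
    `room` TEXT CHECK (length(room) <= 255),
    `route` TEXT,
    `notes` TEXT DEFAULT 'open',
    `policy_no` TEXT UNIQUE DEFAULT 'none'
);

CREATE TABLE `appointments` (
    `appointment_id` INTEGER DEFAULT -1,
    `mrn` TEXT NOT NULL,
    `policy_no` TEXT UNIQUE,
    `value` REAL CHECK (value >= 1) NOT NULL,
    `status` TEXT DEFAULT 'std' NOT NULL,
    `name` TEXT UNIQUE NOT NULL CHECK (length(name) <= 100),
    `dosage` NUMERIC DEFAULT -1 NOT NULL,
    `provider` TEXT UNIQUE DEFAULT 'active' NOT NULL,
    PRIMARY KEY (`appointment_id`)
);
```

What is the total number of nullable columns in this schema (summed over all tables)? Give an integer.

patients: 6 nullable (code, duration, date, notes, cost, result — PK (patient_id) and explicit NOT NULL columns excluded).
prescriptions: 9 nullable (bed, result, status, value, mrn, room, route, notes, policy_no — PK (refills) and explicit NOT NULL columns excluded).
appointments: 1 nullable (policy_no — PK (appointment_id) and explicit NOT NULL columns excluded).
Total: 6 + 9 + 1 = 16.

16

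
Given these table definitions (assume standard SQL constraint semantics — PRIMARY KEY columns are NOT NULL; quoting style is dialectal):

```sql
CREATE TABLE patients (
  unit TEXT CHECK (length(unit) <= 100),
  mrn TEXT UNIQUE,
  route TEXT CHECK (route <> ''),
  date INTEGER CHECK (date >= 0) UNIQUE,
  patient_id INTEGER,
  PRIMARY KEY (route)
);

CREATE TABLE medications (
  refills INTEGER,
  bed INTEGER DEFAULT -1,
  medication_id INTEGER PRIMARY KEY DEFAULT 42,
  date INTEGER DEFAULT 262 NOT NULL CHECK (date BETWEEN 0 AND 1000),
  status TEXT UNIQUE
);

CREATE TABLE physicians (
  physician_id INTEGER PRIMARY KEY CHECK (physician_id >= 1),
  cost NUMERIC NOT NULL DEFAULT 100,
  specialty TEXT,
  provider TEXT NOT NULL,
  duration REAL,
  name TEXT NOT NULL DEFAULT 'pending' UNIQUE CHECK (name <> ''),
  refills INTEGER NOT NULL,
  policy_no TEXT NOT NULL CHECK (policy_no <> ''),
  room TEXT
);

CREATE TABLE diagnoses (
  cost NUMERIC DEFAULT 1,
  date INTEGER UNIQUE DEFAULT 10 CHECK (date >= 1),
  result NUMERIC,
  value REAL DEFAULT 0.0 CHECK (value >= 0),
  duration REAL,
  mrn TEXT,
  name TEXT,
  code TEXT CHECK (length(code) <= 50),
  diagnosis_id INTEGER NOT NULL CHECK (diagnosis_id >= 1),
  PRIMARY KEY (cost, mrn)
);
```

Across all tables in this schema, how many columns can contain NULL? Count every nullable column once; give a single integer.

16

patients: 4 nullable (unit, mrn, date, patient_id — PK (route) and explicit NOT NULL columns excluded).
medications: 3 nullable (refills, bed, status — PK (medication_id) and explicit NOT NULL columns excluded).
physicians: 3 nullable (specialty, duration, room — PK (physician_id) and explicit NOT NULL columns excluded).
diagnoses: 6 nullable (date, result, value, duration, name, code — PK (cost, mrn) and explicit NOT NULL columns excluded).
Total: 4 + 3 + 3 + 6 = 16.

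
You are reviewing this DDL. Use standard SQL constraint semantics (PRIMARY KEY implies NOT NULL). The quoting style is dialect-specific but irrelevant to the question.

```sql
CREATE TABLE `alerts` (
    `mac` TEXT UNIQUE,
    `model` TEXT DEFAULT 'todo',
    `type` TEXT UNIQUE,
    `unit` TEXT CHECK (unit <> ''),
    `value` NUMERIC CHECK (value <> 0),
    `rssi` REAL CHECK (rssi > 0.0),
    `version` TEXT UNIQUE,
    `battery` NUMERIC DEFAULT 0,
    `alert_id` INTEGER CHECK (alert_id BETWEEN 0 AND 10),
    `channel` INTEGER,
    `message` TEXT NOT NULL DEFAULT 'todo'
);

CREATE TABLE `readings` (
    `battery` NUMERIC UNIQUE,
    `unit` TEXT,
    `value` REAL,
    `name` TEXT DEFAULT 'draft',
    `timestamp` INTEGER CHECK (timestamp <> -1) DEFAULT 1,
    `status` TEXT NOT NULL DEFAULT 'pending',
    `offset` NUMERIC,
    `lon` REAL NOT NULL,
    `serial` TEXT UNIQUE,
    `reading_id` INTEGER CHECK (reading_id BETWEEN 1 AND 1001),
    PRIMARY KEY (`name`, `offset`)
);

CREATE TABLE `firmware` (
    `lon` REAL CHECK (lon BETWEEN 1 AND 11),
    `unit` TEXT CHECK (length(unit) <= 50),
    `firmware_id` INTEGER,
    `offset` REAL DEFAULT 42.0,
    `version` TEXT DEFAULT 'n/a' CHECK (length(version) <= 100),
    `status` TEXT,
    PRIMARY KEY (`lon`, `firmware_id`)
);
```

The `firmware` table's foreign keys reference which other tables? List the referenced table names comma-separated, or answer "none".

No column in firmware has a REFERENCES clause.

none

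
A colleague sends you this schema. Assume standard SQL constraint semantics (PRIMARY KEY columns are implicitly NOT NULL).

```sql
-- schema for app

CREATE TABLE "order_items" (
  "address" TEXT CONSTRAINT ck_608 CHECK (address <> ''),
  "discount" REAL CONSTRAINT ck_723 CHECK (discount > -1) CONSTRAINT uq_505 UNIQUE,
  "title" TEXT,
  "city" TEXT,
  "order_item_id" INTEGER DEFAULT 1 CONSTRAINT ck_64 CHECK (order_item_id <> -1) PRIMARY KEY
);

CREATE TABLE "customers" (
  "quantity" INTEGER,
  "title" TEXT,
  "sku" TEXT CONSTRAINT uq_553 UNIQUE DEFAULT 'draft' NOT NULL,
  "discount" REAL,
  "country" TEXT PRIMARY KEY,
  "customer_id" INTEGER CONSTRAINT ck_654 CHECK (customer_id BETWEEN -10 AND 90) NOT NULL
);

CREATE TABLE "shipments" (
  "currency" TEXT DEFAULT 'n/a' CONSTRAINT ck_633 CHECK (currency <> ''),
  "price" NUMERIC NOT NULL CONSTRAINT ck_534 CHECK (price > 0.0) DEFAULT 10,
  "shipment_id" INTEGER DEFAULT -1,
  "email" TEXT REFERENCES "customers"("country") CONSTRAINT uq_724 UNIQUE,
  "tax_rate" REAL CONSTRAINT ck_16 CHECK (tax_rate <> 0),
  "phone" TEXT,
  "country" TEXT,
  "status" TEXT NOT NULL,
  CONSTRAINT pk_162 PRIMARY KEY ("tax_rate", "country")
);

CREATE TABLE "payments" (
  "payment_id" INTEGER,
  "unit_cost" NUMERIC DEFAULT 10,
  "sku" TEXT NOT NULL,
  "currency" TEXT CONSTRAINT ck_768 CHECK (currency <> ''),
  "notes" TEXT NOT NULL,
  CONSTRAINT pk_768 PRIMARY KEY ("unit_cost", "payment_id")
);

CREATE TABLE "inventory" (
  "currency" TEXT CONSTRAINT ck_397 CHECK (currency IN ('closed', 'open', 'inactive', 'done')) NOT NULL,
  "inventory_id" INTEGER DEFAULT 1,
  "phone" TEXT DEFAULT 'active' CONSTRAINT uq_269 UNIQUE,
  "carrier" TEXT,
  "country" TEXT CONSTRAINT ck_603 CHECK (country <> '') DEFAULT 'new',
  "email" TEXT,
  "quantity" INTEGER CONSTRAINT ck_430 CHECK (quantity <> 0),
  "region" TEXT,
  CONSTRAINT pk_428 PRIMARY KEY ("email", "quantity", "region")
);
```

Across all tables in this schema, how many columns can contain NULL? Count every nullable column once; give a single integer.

16

order_items: 4 nullable (address, discount, title, city — PK (order_item_id) and explicit NOT NULL columns excluded).
customers: 3 nullable (quantity, title, discount — PK (country) and explicit NOT NULL columns excluded).
shipments: 4 nullable (currency, shipment_id, email, phone — PK (tax_rate, country) and explicit NOT NULL columns excluded).
payments: 1 nullable (currency — PK (unit_cost, payment_id) and explicit NOT NULL columns excluded).
inventory: 4 nullable (inventory_id, phone, carrier, country — PK (email, quantity, region) and explicit NOT NULL columns excluded).
Total: 4 + 3 + 4 + 1 + 4 = 16.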